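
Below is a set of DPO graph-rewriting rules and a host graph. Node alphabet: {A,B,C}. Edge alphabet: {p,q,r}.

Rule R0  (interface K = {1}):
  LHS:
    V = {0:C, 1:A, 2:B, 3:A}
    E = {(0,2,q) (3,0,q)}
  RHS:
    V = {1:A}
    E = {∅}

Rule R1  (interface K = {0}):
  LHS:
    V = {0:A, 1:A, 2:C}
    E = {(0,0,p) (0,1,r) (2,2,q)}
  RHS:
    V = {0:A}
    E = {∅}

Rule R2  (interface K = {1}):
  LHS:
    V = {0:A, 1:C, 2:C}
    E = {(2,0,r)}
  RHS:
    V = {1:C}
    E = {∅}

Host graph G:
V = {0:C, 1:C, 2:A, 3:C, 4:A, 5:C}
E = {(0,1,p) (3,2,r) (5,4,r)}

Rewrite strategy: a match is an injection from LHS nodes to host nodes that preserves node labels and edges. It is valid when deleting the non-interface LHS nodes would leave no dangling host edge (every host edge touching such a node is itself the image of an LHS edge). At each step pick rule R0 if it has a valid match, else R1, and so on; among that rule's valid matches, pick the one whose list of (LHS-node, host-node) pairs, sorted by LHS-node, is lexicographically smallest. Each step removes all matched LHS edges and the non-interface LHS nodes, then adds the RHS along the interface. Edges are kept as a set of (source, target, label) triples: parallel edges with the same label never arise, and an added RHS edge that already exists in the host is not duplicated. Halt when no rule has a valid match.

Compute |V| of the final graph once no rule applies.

Answer: 2

Derivation:
initial: |V|=6 |E|=3  E = 0-p->1 3-r->2 5-r->4
step 1: apply R2 at {0↦2, 1↦0, 2↦3}  → |V|=4 |E|=2  E = 0-p->1 5-r->4
step 2: apply R2 at {0↦4, 1↦0, 2↦5}  → |V|=2 |E|=1  E = 0-p->1
final graph: no rule applies after step 2
NF nodes: {0:C, 1:C}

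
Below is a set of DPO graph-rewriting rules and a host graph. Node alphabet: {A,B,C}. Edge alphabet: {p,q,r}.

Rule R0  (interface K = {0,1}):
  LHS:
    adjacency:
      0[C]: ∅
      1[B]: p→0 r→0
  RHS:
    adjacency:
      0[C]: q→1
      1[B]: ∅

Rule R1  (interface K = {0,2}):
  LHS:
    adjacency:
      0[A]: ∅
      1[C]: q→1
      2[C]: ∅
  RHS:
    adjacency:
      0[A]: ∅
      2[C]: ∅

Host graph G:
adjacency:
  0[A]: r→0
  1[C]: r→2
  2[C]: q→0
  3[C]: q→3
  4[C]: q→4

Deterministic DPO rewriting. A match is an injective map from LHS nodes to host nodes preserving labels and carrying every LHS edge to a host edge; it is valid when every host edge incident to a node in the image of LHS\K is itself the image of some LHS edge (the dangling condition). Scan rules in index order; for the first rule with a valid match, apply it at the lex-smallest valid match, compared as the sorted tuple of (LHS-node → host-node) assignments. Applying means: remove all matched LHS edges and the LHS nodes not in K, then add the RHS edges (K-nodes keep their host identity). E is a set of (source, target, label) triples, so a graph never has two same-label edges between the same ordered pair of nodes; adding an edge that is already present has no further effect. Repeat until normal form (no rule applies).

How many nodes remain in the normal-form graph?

[0] host  ⇒  5 nodes, 5 edges  {0-r->0 1-r->2 2-q->0 3-q->3 4-q->4}
[1] R1 @ {0↦0, 1↦3, 2↦1}  ⇒  4 nodes, 4 edges  {0-r->0 1-r->2 2-q->0 4-q->4}
[2] R1 @ {0↦0, 1↦4, 2↦1}  ⇒  3 nodes, 3 edges  {0-r->0 1-r->2 2-q->0}
halt: no rule applies after step 2
NF nodes: {0:A, 1:C, 2:C}

Answer: 3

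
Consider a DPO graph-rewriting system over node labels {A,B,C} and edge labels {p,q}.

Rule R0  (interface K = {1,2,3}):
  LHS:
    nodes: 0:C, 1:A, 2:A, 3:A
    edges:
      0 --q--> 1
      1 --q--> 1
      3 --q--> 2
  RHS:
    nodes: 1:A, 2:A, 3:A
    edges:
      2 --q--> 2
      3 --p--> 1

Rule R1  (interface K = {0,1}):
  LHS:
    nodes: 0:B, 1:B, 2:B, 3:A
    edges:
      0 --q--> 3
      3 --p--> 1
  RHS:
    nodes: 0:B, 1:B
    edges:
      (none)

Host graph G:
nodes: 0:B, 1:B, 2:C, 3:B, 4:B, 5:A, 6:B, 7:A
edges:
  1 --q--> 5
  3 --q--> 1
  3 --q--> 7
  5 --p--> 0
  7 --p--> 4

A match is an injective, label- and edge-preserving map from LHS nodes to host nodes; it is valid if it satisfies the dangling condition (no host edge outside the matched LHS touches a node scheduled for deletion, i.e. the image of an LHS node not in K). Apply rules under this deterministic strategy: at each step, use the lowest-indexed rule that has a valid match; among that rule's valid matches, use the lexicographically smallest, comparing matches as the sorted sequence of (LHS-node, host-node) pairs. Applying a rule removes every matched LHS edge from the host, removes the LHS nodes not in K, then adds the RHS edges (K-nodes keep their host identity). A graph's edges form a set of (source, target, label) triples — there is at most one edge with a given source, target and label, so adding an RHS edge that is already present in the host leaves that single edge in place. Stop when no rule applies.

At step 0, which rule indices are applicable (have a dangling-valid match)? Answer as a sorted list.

R0: no valid match — LHS pattern not found
R1: 2 valid matches — {0↦1, 1↦0, 2↦6, 3↦5}, {0↦3, 1↦4, 2↦6, 3↦7}

Answer: [R1]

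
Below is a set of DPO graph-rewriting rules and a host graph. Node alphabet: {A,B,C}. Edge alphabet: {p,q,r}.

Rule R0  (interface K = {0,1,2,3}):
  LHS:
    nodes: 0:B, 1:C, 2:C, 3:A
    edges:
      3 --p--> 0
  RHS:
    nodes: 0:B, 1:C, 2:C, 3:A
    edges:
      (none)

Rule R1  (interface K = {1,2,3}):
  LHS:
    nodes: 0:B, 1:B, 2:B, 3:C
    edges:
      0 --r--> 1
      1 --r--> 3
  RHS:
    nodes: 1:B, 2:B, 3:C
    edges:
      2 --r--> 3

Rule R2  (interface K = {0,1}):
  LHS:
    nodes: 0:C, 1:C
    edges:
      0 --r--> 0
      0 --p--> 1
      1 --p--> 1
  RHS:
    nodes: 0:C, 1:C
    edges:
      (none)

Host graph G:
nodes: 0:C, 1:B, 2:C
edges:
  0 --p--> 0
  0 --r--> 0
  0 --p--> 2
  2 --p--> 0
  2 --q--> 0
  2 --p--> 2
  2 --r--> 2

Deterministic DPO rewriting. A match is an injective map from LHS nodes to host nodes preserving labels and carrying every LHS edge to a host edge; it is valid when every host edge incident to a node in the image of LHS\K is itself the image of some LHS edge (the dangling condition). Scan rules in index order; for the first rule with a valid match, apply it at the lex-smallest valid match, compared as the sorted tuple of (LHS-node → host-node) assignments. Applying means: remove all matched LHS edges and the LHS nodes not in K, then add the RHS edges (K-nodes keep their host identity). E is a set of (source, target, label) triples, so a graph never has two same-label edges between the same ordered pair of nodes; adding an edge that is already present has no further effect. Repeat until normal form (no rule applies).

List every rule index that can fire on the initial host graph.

Answer: [R2]

Derivation:
R0: no valid match — LHS pattern not found
R1: no valid match — LHS pattern not found
R2: 2 valid matches — {0↦0, 1↦2}, {0↦2, 1↦0}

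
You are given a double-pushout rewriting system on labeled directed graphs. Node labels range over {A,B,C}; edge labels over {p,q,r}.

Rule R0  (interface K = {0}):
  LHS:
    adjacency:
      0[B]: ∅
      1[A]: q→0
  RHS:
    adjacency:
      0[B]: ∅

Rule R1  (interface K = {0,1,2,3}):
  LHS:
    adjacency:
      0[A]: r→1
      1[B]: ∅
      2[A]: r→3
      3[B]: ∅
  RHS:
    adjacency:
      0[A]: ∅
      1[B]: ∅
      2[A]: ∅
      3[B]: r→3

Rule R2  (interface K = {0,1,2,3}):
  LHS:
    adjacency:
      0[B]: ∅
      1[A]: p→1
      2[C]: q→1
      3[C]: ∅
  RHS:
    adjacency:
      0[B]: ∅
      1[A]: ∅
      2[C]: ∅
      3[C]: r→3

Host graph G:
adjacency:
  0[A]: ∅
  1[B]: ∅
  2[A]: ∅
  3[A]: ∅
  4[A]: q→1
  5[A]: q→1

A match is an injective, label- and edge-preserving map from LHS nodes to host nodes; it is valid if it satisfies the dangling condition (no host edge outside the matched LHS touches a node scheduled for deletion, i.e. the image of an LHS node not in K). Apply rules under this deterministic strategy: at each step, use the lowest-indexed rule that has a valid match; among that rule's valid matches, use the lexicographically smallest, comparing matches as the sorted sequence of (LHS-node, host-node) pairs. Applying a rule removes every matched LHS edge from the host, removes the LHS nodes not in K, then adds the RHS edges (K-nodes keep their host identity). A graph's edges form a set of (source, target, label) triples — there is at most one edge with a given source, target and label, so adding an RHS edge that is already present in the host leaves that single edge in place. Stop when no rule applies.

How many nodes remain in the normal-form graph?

start.  V:6 E:2  edges: 4-q->1 5-q->1
1. fire R0 via {0↦1, 1↦4}  →  V:5 E:1  edges: 5-q->1
2. fire R0 via {0↦1, 1↦5}  →  V:4 E:0  edges: ∅
normal form: no rule applies after step 2
NF nodes: {0:A, 1:B, 2:A, 3:A}

Answer: 4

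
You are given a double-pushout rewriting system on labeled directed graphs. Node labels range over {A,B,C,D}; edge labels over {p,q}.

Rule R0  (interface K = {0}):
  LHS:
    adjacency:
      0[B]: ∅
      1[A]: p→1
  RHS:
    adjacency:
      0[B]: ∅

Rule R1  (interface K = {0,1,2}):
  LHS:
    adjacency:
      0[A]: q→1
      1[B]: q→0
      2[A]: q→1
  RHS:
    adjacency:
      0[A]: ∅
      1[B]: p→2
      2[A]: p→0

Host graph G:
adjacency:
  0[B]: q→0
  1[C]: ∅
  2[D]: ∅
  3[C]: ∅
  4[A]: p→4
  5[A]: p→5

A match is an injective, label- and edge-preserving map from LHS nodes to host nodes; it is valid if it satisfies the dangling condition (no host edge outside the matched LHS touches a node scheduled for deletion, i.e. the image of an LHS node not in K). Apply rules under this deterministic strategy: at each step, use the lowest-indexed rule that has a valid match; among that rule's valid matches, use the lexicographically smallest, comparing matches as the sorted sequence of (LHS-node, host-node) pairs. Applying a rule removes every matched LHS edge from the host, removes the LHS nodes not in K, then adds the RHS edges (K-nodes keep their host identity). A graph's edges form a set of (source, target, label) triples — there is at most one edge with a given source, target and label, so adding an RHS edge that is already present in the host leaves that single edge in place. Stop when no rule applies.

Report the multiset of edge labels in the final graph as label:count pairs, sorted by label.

start.  V:6 E:3  edges: 0-q->0 4-p->4 5-p->5
1. fire R0 via {0↦0, 1↦4}  →  V:5 E:2  edges: 0-q->0 5-p->5
2. fire R0 via {0↦0, 1↦5}  →  V:4 E:1  edges: 0-q->0
normal form: no rule applies after step 2
NF edges: [(0, 0, 'q')]

Answer: q:1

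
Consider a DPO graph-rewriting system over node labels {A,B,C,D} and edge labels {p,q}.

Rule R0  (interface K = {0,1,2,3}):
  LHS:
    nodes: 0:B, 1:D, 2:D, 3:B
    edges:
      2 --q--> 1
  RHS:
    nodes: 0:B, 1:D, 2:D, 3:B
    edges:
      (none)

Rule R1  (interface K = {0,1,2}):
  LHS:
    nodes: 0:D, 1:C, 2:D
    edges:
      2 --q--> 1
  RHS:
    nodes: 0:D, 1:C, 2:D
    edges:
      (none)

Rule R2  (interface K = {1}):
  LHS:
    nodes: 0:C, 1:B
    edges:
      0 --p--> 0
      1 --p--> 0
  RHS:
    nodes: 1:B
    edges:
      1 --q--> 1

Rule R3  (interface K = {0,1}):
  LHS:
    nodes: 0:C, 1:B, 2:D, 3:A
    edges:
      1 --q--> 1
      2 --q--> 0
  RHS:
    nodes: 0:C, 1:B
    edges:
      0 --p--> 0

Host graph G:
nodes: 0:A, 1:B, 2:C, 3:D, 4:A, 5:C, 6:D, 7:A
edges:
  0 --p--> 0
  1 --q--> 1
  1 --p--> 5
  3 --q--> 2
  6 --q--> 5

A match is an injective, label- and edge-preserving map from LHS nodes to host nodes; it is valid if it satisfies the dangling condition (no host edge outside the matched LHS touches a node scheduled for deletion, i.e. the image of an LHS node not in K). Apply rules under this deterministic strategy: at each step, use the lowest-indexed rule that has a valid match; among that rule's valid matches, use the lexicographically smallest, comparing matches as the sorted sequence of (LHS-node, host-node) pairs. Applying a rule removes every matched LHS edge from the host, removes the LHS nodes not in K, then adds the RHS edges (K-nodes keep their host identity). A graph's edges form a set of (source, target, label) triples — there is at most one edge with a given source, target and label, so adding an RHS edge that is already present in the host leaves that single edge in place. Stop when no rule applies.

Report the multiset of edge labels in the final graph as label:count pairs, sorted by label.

start.  V:8 E:5  edges: 0-p->0 1-q->1 1-p->5 3-q->2 6-q->5
1. fire R1 via {0↦3, 1↦5, 2↦6}  →  V:8 E:4  edges: 0-p->0 1-q->1 1-p->5 3-q->2
2. fire R1 via {0↦6, 1↦2, 2↦3}  →  V:8 E:3  edges: 0-p->0 1-q->1 1-p->5
normal form: no rule applies after step 2
NF edges: [(0, 0, 'p'), (1, 1, 'q'), (1, 5, 'p')]

Answer: p:2 q:1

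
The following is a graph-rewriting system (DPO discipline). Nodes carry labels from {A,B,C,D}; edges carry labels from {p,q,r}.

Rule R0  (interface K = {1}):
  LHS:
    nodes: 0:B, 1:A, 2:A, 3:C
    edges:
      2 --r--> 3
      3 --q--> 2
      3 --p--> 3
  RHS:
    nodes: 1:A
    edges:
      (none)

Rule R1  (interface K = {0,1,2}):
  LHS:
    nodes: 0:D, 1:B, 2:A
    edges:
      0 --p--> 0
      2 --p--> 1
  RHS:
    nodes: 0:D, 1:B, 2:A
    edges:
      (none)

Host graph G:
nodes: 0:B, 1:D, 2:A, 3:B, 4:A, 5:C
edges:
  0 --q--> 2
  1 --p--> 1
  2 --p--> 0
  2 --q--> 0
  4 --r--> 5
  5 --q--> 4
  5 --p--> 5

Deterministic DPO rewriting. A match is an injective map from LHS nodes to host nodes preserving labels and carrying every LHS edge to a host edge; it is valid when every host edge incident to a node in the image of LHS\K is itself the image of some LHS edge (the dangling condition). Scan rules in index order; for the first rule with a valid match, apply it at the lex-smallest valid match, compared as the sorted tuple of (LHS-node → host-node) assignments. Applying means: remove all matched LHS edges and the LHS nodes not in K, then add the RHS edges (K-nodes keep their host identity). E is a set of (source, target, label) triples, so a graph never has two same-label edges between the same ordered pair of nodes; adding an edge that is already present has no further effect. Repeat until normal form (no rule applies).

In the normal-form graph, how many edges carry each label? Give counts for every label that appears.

start.  V:6 E:7  edges: 0-q->2 1-p->1 2-p->0 2-q->0 4-r->5 5-q->4 5-p->5
1. fire R0 via {0↦3, 1↦2, 2↦4, 3↦5}  →  V:3 E:4  edges: 0-q->2 1-p->1 2-p->0 2-q->0
2. fire R1 via {0↦1, 1↦0, 2↦2}  →  V:3 E:2  edges: 0-q->2 2-q->0
final graph: no rule applies after step 2
NF edges: [(0, 2, 'q'), (2, 0, 'q')]

Answer: q:2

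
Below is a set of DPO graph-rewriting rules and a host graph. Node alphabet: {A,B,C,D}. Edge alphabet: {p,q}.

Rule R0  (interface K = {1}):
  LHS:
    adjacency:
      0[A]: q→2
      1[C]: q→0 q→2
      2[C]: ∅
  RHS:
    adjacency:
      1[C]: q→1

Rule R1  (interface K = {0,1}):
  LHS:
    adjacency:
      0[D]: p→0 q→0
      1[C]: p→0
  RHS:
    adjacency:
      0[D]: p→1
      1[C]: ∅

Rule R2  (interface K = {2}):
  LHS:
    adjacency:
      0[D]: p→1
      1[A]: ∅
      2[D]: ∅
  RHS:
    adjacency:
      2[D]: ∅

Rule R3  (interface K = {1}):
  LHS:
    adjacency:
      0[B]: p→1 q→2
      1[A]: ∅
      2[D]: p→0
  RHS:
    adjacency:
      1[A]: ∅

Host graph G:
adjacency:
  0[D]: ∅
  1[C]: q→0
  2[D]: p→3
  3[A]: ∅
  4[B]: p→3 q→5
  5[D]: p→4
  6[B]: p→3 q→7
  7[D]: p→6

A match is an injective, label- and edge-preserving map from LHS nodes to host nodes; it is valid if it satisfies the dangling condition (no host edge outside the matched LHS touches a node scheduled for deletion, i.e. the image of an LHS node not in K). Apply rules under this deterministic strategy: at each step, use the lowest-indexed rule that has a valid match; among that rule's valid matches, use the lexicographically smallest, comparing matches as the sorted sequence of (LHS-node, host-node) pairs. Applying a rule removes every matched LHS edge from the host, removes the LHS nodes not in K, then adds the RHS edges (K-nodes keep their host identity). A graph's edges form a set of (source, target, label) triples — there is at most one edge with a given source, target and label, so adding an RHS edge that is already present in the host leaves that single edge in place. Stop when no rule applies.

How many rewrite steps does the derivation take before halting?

Answer: 3

Derivation:
start.  V:8 E:8  edges: 1-q->0 2-p->3 4-p->3 4-q->5 5-p->4 6-p->3 6-q->7 7-p->6
1. fire R3 via {0↦4, 1↦3, 2↦5}  →  V:6 E:5  edges: 1-q->0 2-p->3 6-p->3 6-q->7 7-p->6
2. fire R3 via {0↦6, 1↦3, 2↦7}  →  V:4 E:2  edges: 1-q->0 2-p->3
3. fire R2 via {0↦2, 1↦3, 2↦0}  →  V:2 E:1  edges: 1-q->0
final graph: no rule applies after step 3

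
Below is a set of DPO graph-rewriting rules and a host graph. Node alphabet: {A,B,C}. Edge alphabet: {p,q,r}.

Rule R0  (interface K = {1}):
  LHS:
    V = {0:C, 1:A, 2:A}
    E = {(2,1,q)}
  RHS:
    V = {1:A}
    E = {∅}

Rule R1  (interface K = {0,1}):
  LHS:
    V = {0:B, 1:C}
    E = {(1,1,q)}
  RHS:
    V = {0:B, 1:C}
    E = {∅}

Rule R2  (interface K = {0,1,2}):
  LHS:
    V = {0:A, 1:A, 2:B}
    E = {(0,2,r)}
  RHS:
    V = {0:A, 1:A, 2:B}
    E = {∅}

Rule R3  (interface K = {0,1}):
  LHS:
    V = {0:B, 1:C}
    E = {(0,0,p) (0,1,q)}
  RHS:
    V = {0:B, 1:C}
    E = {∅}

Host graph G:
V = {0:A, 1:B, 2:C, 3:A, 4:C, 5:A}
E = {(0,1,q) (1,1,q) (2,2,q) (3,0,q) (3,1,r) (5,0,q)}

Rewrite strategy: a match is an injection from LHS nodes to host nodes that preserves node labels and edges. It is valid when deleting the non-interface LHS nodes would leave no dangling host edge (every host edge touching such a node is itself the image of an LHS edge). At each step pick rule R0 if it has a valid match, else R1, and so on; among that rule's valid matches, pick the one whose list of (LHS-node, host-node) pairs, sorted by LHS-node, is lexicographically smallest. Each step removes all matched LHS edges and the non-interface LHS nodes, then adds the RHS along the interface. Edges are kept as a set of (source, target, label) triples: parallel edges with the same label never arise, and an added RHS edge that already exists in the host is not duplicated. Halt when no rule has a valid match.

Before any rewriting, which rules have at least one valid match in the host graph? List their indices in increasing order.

R0: 1 valid match — {0↦4, 1↦0, 2↦5}
R1: 1 valid match — {0↦1, 1↦2}
R2: 2 valid matches — {0↦3, 1↦0, 2↦1}, {0↦3, 1↦5, 2↦1}
R3: no valid match — LHS pattern not found

Answer: [R0,R1,R2]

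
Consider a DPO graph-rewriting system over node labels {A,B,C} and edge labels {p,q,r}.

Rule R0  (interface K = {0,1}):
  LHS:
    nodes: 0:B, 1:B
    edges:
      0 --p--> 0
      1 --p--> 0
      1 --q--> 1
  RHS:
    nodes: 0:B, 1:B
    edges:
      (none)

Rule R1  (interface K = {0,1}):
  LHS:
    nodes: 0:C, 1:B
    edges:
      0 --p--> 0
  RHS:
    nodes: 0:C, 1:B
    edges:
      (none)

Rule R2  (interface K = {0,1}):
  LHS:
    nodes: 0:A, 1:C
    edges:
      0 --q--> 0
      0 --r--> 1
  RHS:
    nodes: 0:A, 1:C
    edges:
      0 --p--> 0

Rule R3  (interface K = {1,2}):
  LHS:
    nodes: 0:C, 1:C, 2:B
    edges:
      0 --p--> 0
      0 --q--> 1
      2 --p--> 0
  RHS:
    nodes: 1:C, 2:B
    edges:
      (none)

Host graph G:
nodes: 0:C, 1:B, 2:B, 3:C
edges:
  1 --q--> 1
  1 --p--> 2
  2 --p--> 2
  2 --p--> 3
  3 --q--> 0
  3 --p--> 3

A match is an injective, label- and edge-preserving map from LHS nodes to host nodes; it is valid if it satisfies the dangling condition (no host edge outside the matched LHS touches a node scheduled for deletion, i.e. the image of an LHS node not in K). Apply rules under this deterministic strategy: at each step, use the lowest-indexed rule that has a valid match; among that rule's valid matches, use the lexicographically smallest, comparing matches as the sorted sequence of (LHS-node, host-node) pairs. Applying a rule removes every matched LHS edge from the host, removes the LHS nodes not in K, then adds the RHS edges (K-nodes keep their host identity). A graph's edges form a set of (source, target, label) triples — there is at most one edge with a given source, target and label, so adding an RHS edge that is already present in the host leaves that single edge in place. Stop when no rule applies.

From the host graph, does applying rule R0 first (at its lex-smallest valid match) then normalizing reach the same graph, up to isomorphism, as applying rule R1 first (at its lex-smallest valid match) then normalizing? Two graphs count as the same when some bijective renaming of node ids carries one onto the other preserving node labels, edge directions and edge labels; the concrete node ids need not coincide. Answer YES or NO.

Answer: YES

Derivation:
branch R0-first: apply at {0↦2, 1↦1} → |E|=3, then 1 more step(s) → NF |V|=4 |E|=2 V={0:C, 1:B, 2:B, 3:C} E=2-p->3 3-q->0
branch R1-first: apply at {0↦3, 1↦1} → |E|=5, then 1 more step(s) → NF |V|=4 |E|=2 V={0:C, 1:B, 2:B, 3:C} E=2-p->3 3-q->0
graphs isomorphic (equal up to label-preserving node renaming)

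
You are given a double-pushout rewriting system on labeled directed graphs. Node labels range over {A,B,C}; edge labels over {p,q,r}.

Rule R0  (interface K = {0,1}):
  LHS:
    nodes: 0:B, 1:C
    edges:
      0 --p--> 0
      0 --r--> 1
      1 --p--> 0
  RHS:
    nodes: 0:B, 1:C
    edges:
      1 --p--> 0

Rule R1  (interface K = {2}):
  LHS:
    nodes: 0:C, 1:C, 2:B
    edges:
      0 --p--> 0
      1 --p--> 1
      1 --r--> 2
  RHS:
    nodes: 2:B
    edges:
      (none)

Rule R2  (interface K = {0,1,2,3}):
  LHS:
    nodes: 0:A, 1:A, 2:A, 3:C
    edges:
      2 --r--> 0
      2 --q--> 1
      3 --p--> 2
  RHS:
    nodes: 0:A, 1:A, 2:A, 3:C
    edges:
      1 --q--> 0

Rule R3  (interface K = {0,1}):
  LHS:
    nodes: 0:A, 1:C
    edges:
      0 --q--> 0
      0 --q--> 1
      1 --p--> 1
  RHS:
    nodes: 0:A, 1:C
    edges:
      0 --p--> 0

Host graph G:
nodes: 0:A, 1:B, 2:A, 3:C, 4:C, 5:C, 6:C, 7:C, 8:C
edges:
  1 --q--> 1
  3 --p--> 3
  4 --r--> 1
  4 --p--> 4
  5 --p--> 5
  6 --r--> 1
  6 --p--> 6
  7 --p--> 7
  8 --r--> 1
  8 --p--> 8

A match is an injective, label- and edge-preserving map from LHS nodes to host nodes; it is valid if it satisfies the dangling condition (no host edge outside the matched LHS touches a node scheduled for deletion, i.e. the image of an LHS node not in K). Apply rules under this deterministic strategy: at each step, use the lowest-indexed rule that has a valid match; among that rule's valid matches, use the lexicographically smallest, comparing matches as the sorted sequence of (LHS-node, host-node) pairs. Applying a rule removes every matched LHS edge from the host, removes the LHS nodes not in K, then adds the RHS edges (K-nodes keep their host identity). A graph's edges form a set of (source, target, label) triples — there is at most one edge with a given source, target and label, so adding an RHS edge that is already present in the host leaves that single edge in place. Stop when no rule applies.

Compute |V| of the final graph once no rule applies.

[0] host  ⇒  9 nodes, 10 edges  {1-q->1 3-p->3 4-r->1 4-p->4 5-p->5 6-r->1 6-p->6 7-p->7 8-r->1 8-p->8}
[1] R1 @ {0↦3, 1↦4, 2↦1}  ⇒  7 nodes, 7 edges  {1-q->1 5-p->5 6-r->1 6-p->6 7-p->7 8-r->1 8-p->8}
[2] R1 @ {0↦5, 1↦6, 2↦1}  ⇒  5 nodes, 4 edges  {1-q->1 7-p->7 8-r->1 8-p->8}
[3] R1 @ {0↦7, 1↦8, 2↦1}  ⇒  3 nodes, 1 edges  {1-q->1}
final graph: no rule applies after step 3
NF nodes: {0:A, 1:B, 2:A}

Answer: 3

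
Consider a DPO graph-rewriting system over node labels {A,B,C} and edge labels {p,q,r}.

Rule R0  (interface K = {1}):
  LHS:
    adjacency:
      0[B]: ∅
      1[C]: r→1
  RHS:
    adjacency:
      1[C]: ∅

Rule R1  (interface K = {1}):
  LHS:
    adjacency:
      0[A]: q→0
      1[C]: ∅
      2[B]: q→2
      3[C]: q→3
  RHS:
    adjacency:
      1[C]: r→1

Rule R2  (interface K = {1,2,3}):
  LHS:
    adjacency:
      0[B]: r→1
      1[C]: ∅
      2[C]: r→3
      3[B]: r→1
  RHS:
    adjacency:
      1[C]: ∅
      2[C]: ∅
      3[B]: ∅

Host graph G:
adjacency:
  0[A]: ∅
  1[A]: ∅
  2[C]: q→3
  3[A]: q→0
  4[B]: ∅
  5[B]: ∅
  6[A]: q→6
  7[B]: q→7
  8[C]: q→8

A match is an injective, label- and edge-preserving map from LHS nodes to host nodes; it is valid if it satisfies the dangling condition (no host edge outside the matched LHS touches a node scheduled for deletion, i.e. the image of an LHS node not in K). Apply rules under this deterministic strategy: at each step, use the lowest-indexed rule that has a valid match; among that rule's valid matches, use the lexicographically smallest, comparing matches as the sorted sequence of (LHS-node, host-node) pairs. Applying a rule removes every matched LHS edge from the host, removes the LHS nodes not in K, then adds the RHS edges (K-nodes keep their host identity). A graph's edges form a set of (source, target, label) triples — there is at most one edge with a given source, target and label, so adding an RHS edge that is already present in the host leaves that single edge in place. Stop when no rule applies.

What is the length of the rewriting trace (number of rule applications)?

[0] host  ⇒  9 nodes, 5 edges  {2-q->3 3-q->0 6-q->6 7-q->7 8-q->8}
[1] R1 @ {0↦6, 1↦2, 2↦7, 3↦8}  ⇒  6 nodes, 3 edges  {2-r->2 2-q->3 3-q->0}
[2] R0 @ {0↦4, 1↦2}  ⇒  5 nodes, 2 edges  {2-q->3 3-q->0}
halt: no rule applies after step 2

Answer: 2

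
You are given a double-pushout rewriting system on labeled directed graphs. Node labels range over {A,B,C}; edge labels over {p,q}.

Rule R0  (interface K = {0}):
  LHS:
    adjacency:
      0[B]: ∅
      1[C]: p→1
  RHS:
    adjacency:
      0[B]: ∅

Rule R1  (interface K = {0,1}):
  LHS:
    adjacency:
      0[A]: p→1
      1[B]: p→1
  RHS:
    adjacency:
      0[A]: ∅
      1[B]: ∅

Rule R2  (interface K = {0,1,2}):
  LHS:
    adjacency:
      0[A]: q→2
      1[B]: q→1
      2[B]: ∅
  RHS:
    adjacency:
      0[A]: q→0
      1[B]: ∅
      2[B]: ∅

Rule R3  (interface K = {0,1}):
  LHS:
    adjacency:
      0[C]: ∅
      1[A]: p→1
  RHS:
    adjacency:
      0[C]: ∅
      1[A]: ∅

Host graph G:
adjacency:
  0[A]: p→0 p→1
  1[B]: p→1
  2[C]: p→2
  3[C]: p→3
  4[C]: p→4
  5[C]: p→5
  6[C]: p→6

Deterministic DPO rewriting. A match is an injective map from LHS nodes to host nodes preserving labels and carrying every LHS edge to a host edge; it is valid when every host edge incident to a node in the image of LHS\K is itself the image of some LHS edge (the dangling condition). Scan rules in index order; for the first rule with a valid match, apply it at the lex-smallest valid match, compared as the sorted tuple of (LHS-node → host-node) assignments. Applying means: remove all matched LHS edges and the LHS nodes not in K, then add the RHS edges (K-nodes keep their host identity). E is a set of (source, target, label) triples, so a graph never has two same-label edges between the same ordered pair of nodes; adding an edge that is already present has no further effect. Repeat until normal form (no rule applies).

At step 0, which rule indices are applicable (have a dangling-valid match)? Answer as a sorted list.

R0: 5 valid matches — {0↦1, 1↦2}, {0↦1, 1↦3}, {0↦1, 1↦4} (+2 more)
R1: 1 valid match — {0↦0, 1↦1}
R2: no valid match — LHS pattern not found
R3: 5 valid matches — {0↦2, 1↦0}, {0↦3, 1↦0}, {0↦4, 1↦0} (+2 more)

Answer: [R0,R1,R3]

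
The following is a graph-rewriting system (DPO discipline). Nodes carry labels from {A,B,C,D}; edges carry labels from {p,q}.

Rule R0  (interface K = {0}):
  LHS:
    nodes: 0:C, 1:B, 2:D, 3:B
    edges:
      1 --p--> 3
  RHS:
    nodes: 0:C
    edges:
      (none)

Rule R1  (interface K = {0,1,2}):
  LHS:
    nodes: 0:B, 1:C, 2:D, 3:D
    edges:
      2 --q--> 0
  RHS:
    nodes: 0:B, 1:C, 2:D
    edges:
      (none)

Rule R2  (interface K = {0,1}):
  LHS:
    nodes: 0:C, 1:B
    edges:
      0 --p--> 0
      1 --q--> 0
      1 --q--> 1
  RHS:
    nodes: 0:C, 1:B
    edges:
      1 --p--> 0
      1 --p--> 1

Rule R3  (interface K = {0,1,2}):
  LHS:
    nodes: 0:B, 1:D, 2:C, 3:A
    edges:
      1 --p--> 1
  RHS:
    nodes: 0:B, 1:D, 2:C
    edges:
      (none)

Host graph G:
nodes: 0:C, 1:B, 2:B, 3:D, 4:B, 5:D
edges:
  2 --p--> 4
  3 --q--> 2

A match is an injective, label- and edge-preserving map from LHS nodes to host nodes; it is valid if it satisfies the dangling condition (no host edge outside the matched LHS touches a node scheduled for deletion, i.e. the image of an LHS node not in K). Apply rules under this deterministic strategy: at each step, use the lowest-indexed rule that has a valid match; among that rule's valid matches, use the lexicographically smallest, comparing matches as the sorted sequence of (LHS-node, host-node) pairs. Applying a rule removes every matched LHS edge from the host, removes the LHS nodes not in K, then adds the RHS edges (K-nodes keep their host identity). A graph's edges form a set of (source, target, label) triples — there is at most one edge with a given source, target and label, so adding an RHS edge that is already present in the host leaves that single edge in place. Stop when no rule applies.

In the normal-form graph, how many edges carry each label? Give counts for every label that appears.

initial: |V|=6 |E|=2  E = 2-p->4 3-q->2
step 1: apply R1 at {0↦2, 1↦0, 2↦3, 3↦5}  → |V|=5 |E|=1  E = 2-p->4
step 2: apply R0 at {0↦0, 1↦2, 2↦3, 3↦4}  → |V|=2 |E|=0  E = ∅
halt: no rule applies after step 2
NF edges: []

Answer: (no edges)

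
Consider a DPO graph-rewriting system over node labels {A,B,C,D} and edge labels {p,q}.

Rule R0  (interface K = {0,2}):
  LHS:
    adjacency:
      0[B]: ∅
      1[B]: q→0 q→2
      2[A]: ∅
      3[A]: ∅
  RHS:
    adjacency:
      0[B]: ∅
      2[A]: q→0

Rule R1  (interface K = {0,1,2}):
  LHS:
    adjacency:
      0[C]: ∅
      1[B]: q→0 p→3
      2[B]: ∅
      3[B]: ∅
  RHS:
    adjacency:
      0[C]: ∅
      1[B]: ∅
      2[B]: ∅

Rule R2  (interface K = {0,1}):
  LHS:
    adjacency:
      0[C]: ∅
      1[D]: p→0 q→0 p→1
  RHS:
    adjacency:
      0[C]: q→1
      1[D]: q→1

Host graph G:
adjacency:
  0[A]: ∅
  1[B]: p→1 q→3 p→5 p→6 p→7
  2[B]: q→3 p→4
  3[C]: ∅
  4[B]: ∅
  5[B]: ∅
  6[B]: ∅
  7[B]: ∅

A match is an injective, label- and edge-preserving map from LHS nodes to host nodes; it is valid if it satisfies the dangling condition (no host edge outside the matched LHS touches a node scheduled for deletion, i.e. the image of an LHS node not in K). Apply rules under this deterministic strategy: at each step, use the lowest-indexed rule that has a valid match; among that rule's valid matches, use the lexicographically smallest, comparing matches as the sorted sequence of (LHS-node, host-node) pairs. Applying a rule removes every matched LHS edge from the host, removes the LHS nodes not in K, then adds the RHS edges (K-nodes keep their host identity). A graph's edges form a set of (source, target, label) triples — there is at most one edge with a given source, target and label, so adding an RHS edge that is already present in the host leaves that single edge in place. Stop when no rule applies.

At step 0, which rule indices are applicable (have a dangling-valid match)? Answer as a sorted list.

Answer: [R1]

Steps:
R0: no valid match — LHS pattern not found
R1: 16 valid matches — {0↦3, 1↦1, 2↦2, 3↦5}, {0↦3, 1↦1, 2↦2, 3↦6}, {0↦3, 1↦1, 2↦2, 3↦7} (+13 more)
R2: no valid match — LHS pattern not found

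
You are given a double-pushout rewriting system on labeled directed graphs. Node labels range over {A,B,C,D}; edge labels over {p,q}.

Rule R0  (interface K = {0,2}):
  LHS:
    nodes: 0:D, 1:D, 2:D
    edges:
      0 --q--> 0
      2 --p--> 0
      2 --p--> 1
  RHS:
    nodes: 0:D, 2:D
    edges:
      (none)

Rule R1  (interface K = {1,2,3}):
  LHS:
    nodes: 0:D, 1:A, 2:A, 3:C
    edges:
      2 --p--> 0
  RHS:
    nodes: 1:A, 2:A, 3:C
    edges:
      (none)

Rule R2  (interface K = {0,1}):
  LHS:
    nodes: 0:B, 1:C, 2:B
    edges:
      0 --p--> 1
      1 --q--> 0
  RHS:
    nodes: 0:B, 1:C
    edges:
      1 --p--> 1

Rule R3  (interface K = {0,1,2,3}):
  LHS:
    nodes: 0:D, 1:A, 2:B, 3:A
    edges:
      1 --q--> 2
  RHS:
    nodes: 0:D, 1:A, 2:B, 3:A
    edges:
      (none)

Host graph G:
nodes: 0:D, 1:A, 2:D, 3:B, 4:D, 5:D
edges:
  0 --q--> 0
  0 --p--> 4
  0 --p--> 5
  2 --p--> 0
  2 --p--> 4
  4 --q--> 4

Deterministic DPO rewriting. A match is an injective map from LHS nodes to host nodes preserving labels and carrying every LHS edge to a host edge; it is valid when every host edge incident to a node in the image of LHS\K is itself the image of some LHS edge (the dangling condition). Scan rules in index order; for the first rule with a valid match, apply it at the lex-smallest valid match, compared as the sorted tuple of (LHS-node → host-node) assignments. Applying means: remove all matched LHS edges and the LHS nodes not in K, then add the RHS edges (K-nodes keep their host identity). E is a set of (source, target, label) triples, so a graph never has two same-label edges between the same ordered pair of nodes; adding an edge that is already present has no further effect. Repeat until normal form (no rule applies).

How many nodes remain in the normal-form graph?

[0] host  ⇒  6 nodes, 6 edges  {0-q->0 0-p->4 0-p->5 2-p->0 2-p->4 4-q->4}
[1] R0 @ {0↦4, 1↦5, 2↦0}  ⇒  5 nodes, 3 edges  {0-q->0 2-p->0 2-p->4}
[2] R0 @ {0↦0, 1↦4, 2↦2}  ⇒  4 nodes, 0 edges  {∅}
normal form: no rule applies after step 2
NF nodes: {0:D, 1:A, 2:D, 3:B}

Answer: 4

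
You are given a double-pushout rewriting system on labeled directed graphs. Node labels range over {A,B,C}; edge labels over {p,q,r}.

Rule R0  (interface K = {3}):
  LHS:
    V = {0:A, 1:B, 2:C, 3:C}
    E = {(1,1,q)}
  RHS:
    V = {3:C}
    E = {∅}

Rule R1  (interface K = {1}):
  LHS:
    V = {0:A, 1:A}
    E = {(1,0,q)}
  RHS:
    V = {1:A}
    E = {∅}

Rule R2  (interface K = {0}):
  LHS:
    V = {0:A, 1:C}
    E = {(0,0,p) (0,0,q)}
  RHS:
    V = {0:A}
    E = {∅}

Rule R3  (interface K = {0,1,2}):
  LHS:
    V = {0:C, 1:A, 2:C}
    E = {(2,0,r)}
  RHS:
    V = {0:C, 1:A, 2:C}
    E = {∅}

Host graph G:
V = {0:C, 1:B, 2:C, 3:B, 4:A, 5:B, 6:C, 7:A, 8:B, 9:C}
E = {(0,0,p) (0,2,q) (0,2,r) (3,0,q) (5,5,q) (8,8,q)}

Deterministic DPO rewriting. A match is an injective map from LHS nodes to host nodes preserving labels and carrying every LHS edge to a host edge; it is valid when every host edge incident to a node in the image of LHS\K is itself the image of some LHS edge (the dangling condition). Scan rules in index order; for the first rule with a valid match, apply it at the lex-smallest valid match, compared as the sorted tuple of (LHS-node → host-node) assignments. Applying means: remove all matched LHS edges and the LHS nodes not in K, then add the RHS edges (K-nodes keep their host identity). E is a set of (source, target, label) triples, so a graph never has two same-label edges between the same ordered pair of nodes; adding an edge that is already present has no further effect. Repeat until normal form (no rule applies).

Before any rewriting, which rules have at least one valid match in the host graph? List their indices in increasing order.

Answer: [R0,R3]

Rewrite trace:
R0: 24 valid matches — {0↦4, 1↦5, 2↦6, 3↦0}, {0↦4, 1↦5, 2↦6, 3↦2}, {0↦4, 1↦5, 2↦6, 3↦9} (+21 more)
R1: no valid match — LHS pattern not found
R2: no valid match — LHS pattern not found
R3: 2 valid matches — {0↦2, 1↦4, 2↦0}, {0↦2, 1↦7, 2↦0}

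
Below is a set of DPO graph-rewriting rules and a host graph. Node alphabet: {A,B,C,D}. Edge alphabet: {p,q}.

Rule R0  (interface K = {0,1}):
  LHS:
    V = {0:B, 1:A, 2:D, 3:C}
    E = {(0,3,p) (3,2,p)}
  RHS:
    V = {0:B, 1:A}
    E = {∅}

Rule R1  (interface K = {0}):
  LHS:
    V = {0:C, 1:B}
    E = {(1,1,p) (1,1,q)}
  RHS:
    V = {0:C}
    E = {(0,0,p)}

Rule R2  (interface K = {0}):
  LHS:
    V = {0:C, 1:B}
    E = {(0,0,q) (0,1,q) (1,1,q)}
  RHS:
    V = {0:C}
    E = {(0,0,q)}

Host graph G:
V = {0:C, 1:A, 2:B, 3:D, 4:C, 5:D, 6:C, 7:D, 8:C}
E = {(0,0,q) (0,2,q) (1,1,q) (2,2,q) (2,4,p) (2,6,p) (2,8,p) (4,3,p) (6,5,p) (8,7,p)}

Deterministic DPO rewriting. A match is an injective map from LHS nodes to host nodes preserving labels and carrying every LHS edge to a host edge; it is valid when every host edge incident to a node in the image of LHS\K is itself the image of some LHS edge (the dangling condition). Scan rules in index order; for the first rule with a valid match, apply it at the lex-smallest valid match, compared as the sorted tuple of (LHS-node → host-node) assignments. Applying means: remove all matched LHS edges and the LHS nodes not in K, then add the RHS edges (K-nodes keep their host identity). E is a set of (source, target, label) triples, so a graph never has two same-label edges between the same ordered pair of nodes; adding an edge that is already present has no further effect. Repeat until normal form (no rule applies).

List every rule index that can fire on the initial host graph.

Answer: [R0]

Derivation:
R0: 3 valid matches — {0↦2, 1↦1, 2↦3, 3↦4}, {0↦2, 1↦1, 2↦5, 3↦6}, {0↦2, 1↦1, 2↦7, 3↦8}
R1: no valid match — LHS pattern not found
R2: no valid match — 1 raw match, all fail dangling condition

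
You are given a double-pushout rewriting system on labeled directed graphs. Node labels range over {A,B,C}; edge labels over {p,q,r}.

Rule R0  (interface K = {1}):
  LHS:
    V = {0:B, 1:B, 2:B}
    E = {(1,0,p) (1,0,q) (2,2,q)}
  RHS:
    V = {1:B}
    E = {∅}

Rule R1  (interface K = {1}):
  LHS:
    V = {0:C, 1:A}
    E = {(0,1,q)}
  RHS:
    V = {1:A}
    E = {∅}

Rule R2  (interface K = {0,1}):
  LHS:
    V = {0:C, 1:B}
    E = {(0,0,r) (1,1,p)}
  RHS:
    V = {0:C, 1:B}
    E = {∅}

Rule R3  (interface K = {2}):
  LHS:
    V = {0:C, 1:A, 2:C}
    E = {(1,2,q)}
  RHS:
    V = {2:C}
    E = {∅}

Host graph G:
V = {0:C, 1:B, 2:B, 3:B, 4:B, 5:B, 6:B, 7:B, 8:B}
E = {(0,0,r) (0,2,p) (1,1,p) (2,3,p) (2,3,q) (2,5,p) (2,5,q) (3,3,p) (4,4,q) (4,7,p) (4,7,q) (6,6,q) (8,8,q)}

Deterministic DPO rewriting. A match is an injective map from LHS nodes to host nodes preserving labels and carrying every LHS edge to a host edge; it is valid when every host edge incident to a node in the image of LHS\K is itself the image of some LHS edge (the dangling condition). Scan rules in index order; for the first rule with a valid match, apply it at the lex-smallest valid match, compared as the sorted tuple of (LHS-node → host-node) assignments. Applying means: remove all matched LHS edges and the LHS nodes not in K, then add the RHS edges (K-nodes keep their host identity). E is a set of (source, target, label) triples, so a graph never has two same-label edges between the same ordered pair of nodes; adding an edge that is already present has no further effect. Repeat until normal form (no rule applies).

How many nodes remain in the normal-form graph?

Answer: 5

Rewrite trace:
initial: |V|=9 |E|=13  E = 0-r->0 0-p->2 1-p->1 2-p->3 2-q->3 2-p->5 2-q->5 3-p->3 4-q->4 4-p->7 4-q->7 6-q->6 8-q->8
step 1: apply R0 at {0↦5, 1↦2, 2↦6}  → |V|=7 |E|=10  E = 0-r->0 0-p->2 1-p->1 2-p->3 2-q->3 3-p->3 4-q->4 4-p->7 4-q->7 8-q->8
step 2: apply R0 at {0↦7, 1↦4, 2↦8}  → |V|=5 |E|=7  E = 0-r->0 0-p->2 1-p->1 2-p->3 2-q->3 3-p->3 4-q->4
step 3: apply R2 at {0↦0, 1↦1}  → |V|=5 |E|=5  E = 0-p->2 2-p->3 2-q->3 3-p->3 4-q->4
halt: no rule applies after step 3
NF nodes: {0:C, 1:B, 2:B, 3:B, 4:B}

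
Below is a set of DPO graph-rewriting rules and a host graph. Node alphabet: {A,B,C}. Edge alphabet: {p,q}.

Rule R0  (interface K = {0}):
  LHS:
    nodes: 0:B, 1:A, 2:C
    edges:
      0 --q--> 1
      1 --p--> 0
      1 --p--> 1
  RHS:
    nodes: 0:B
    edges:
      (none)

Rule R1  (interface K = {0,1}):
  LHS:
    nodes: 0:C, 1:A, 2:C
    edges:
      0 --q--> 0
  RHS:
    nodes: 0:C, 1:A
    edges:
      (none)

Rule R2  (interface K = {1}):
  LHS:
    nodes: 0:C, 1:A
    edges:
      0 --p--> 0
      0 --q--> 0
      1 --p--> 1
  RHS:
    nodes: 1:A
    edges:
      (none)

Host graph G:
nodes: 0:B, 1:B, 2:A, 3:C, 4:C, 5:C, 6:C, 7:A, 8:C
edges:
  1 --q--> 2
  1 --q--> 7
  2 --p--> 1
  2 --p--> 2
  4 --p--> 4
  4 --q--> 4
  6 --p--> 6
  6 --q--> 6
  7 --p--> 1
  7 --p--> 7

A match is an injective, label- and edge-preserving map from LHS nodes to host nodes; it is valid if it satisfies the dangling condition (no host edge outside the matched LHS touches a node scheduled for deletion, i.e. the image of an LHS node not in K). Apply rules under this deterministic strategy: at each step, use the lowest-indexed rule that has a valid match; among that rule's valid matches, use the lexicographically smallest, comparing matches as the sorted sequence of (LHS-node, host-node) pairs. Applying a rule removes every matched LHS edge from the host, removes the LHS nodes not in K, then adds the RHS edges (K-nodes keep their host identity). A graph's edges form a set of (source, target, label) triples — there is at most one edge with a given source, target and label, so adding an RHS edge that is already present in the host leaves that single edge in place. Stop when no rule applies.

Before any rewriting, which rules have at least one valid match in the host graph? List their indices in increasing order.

Answer: [R0,R1,R2]

Rewrite trace:
R0: 6 valid matches — {0↦1, 1↦2, 2↦3}, {0↦1, 1↦2, 2↦5}, {0↦1, 1↦2, 2↦8} (+3 more)
R1: 12 valid matches — {0↦4, 1↦2, 2↦3}, {0↦4, 1↦2, 2↦5}, {0↦4, 1↦2, 2↦8} (+9 more)
R2: 4 valid matches — {0↦4, 1↦2}, {0↦4, 1↦7}, {0↦6, 1↦2} (+1 more)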